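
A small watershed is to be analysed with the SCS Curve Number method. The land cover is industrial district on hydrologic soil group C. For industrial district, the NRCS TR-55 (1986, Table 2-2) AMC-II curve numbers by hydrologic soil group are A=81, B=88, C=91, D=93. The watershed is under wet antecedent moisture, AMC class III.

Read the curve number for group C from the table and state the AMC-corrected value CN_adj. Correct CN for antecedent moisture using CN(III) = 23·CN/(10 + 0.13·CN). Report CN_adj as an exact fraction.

NRCS table: industrial district, soil group C → CN(II) = 91
CN(III) from CN(II)=91: (23·91)/(10 + 0.13·91) = 209300/2183 ≈ 95.877

CN_adj = 209300/2183 ≈ 95.877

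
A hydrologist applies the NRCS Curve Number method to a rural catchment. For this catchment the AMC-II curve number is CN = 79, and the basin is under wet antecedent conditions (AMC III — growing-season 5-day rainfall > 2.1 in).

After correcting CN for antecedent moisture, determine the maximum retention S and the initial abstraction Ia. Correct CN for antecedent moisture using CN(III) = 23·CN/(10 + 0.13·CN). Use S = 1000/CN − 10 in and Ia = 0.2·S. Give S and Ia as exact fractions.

S = 2100/1817 in ≈ 1.156 in; Ia = 420/1817 in ≈ 0.231 in

Adjust CN=79 to AMC III: 23·79/(10 + 0.13·79) → 1817 ÷ (2027/100) = 181700/2027 ≈ 89.640
Max retention: S = 1000/(181700/2027) − 10 = 2100/1817 in (≈ 1.156 in)
Ia = 0.2·(2100/1817) = 420/1817 in ≈ 0.231 in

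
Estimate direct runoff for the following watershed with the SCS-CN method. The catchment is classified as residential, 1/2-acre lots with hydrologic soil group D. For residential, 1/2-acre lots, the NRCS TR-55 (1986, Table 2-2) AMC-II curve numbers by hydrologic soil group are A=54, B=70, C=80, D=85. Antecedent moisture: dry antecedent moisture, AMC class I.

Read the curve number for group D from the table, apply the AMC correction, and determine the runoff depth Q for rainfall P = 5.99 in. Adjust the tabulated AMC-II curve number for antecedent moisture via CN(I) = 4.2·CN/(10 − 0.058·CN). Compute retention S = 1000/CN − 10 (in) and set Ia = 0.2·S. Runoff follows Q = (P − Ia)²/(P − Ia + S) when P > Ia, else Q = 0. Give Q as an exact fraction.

NRCS table: residential, 1/2-acre lots, soil group D → CN(II) = 85
CN(I) from CN(II)=85: (4.2·85)/(10 − 0.058·85) = 11900/169 ≈ 70.414
S = 1000/(11900/169) − 10 = 500/119 in ≈ 4.202 in
Initial abstraction Ia = S/5 = (500/119)/5 = 100/119 ≈ 0.840 in
Since P=5.990 > Ia=0.840: effective rainfall P−Ia = 61281/11900 in
Q = (61281/11900)²/((61281/11900) + 500/119) = (3755360961/141610000)/(111281/11900) = 3755360961/1324243900 in ≈ 2.836 in

Q = 3755360961/1324243900 in ≈ 2.836 in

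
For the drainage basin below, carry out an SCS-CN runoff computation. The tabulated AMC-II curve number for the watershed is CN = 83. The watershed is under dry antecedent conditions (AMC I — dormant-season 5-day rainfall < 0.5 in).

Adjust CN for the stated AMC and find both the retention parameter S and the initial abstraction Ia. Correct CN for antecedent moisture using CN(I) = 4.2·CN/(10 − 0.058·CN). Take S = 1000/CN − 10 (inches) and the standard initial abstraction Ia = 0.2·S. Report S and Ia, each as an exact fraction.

S = 8500/1743 in ≈ 4.877 in; Ia = 1700/1743 in ≈ 0.975 in

Adjust CN=83 to AMC I: 4.2·83/(10 − 0.058·83) → (1743/5) ÷ (2593/500) = 174300/2593 ≈ 67.219
S = 1000/(174300/2593) − 10 = 8500/1743 in ≈ 4.877 in
Ia = 0.2S: 0.2·4.877 = 0.975 in (exactly 1700/1743)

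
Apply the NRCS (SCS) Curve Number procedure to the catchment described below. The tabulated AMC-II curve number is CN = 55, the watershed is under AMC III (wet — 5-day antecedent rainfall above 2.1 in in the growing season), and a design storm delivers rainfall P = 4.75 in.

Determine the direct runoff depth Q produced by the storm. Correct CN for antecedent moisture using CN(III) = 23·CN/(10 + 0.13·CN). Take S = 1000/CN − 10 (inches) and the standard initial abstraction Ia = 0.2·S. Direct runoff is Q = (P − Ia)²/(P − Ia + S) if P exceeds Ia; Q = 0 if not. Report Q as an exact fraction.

Q = 16703569/7779244 in ≈ 2.147 in

Wet (AMC III): CN(III) = 23·55/(10 + 0.13·55) = 1265/(343/20) = 25300/343 ≈ 73.761
Max retention: S = 1000/(25300/343) − 10 = 900/253 in (≈ 3.557 in)
Ia = 0.2S: 0.2·3.557 = 0.711 in (exactly 180/253)
Excess rainfall: 4.750 − 0.711 = 4.039 in; P > Ia so Q > 0
Runoff Q = (P−Ia)²/(P−Ia+S) = (4.039)²/(4.039+3.557) = 16703569/7779244 ≈ 2.147 in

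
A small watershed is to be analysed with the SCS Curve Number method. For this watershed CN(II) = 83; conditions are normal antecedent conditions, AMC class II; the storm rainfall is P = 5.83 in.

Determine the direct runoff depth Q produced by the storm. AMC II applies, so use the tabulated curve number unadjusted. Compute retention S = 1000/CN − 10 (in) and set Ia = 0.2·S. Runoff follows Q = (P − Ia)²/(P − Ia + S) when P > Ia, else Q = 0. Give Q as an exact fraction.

AMC II — tabulated CN = 83 applies directly.
S = 1000/83 − 10 = 170/83 in ≈ 2.048 in
Ia = 0.2S: 0.2·2.048 = 0.410 in (exactly 34/83)
Since P=5.830 > Ia=0.410: effective rainfall P−Ia = 44989/8300 in
Runoff Q = (P−Ia)²/(P−Ia+S) = (5.420)²/(5.420+2.048) = 2024010121/514508700 ≈ 3.934 in

Q = 2024010121/514508700 in ≈ 3.934 in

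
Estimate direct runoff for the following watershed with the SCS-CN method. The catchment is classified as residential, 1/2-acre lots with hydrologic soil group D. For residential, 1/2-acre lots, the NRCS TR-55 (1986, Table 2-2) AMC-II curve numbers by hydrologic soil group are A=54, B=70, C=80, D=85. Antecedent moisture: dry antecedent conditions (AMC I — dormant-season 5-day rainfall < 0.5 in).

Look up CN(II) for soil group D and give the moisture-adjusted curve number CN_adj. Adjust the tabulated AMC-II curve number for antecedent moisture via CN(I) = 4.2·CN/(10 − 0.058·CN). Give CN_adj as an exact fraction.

CN_adj = 11900/169 ≈ 70.414

NRCS table: residential, 1/2-acre lots, soil group D → CN(II) = 85
CN(I) from CN(II)=85: (4.2·85)/(10 − 0.058·85) = 11900/169 ≈ 70.414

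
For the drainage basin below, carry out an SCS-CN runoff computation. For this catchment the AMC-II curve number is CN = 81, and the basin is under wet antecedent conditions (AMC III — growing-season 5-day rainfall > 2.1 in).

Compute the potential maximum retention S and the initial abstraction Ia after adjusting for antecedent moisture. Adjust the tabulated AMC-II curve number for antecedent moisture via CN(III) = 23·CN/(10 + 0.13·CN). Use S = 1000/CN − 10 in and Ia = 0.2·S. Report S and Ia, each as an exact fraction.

CN(III) from CN(II)=81: (23·81)/(10 + 0.13·81) = 186300/2053 ≈ 90.745
Max retention: S = 1000/(186300/2053) − 10 = 1900/1863 in (≈ 1.020 in)
Initial abstraction Ia = S/5 = (1900/1863)/5 = 380/1863 ≈ 0.204 in

S = 1900/1863 in ≈ 1.020 in; Ia = 380/1863 in ≈ 0.204 in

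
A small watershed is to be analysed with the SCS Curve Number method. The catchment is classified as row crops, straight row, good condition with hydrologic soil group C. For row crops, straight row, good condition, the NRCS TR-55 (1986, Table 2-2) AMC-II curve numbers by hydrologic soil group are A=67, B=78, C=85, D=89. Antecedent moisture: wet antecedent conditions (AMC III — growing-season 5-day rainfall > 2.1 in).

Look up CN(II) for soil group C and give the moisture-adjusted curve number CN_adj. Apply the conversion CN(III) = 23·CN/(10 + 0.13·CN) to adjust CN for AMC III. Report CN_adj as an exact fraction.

NRCS table: row crops, straight row, good condition, soil group C → CN(II) = 85
Wet (AMC III): CN(III) = 23·85/(10 + 0.13·85) = 1955/(421/20) = 39100/421 ≈ 92.874

CN_adj = 39100/421 ≈ 92.874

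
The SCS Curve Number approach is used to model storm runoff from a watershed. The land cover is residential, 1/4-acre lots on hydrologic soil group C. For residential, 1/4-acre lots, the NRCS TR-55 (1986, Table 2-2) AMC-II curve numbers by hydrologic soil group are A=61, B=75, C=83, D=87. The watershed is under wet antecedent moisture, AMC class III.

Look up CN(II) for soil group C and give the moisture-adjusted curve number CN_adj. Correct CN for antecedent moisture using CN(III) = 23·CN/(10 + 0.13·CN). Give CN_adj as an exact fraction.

NRCS table: residential, 1/4-acre lots, soil group C → CN(II) = 83
CN(III) from CN(II)=83: (23·83)/(10 + 0.13·83) = 190900/2079 ≈ 91.823

CN_adj = 190900/2079 ≈ 91.823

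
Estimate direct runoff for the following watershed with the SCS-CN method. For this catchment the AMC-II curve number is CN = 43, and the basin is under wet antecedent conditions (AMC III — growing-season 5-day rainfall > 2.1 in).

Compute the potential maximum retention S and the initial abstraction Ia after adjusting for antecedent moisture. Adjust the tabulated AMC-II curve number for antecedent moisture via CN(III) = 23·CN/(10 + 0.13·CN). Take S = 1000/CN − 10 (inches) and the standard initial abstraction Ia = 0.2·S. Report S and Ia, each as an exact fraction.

S = 5700/989 in ≈ 5.763 in; Ia = 1140/989 in ≈ 1.153 in

Adjust CN=43 to AMC III: 23·43/(10 + 0.13·43) → 989 ÷ (1559/100) = 98900/1559 ≈ 63.438
Retention S: 1000/CN − 10 with CN=63.438 → S = 5700/989 ≈ 5.763 in
Ia = 0.2S: 0.2·5.763 = 1.153 in (exactly 1140/989)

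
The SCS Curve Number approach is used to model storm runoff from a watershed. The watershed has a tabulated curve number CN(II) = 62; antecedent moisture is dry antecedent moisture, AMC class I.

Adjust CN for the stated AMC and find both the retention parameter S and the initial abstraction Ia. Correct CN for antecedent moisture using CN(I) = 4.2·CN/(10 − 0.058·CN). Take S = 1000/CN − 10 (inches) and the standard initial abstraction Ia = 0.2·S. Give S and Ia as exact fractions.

Dry (AMC I): CN(I) = 4.2·62/(10 − 0.058·62) = (1302/5)/(1601/250) = 65100/1601 ≈ 40.662
Retention S: 1000/CN − 10 with CN=40.662 → S = 9500/651 ≈ 14.593 in
Ia = 0.2·(9500/651) = 1900/651 in ≈ 2.919 in

S = 9500/651 in ≈ 14.593 in; Ia = 1900/651 in ≈ 2.919 in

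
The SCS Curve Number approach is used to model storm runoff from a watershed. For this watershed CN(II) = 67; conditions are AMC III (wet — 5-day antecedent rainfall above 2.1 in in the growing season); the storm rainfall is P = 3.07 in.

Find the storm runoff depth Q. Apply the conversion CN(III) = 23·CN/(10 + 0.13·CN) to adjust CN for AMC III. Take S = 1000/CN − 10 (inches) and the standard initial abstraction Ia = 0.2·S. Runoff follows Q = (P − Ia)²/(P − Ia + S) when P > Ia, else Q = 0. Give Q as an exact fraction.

Q = 165719825569/113585106700 in ≈ 1.459 in

CN(III) from CN(II)=67: (23·67)/(10 + 0.13·67) = 154100/1871 ≈ 82.362
Max retention: S = 1000/(154100/1871) − 10 = 3300/1541 in (≈ 2.141 in)
Ia = 0.2S: 0.2·2.141 = 0.428 in (exactly 660/1541)
Excess rainfall: 3.070 − 0.428 = 2.642 in; P > Ia so Q > 0
Runoff Q = (P−Ia)²/(P−Ia+S) = (2.642)²/(2.642+2.141) = 165719825569/113585106700 ≈ 1.459 in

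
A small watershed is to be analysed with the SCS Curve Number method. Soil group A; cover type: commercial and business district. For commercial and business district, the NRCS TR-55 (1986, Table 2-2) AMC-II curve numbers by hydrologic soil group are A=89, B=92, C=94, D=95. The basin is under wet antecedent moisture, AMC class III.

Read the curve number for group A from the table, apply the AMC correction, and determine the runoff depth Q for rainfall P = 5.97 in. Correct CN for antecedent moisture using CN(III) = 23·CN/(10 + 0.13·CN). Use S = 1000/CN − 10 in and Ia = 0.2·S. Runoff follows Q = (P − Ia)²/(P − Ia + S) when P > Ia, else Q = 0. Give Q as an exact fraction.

Q = 1440141603481/268169077300 in ≈ 5.370 in

NRCS table: commercial and business district, soil group A → CN(II) = 89
Wet (AMC III): CN(III) = 23·89/(10 + 0.13·89) = 2047/(2157/100) = 204700/2157 ≈ 94.900
Max retention: S = 1000/(204700/2157) − 10 = 1100/2047 in (≈ 0.537 in)
Ia = 0.2S: 0.2·0.537 = 0.107 in (exactly 220/2047)
Since P=5.970 > Ia=0.107: effective rainfall P−Ia = 1200059/204700 in
Q = (1200059/204700)²/((1200059/204700) + 1100/2047) = (1440141603481/41902090000)/(1310059/204700) = 1440141603481/268169077300 in ≈ 5.370 in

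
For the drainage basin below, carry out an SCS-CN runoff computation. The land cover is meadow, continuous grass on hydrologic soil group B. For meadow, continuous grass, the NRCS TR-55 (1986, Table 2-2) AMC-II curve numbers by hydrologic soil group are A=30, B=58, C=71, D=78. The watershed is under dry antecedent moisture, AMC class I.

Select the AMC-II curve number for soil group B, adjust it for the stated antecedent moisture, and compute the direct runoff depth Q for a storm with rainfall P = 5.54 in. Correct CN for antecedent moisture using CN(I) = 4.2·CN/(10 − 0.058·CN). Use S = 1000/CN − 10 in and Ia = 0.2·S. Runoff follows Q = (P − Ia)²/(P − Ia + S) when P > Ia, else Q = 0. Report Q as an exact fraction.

Q = 9199089/40647850 in ≈ 0.226 in

NRCS table: meadow, continuous grass, soil group B → CN(II) = 58
Adjust CN=58 to AMC I: 4.2·58/(10 − 0.058·58) → (1218/5) ÷ (1659/250) = 2900/79 ≈ 36.709
S = 1000/(2900/79) − 10 = 500/29 in ≈ 17.241 in
Ia = 0.2S: 0.2·17.241 = 3.448 in (exactly 100/29)
Since P=5.540 > Ia=3.448: effective rainfall P−Ia = 3033/1450 in
Q: (3033/1450)² ÷ (28033/1450) = 9199089/40647850 in (≈ 0.226 in)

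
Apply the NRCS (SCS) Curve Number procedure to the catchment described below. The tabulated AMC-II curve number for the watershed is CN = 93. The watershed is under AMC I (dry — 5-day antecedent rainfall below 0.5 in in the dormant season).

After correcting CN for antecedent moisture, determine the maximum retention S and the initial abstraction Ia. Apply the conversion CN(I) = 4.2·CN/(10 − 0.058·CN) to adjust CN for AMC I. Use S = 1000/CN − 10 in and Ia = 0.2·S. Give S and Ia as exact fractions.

S = 500/279 in ≈ 1.792 in; Ia = 100/279 in ≈ 0.358 in

CN(I) from CN(II)=93: (4.2·93)/(10 − 0.058·93) = 27900/329 ≈ 84.802
S = 1000/(27900/329) − 10 = 500/279 in ≈ 1.792 in
Initial abstraction Ia = S/5 = (500/279)/5 = 100/279 ≈ 0.358 in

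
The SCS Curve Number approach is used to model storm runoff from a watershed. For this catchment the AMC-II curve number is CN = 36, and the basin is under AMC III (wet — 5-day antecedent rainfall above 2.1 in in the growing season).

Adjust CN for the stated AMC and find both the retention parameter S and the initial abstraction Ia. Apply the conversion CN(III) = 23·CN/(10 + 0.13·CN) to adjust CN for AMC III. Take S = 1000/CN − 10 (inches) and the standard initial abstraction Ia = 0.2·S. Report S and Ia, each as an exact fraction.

S = 1600/207 in ≈ 7.729 in; Ia = 320/207 in ≈ 1.546 in

Adjust CN=36 to AMC III: 23·36/(10 + 0.13·36) → 828 ÷ (367/25) = 20700/367 ≈ 56.403
S = 1000/(20700/367) − 10 = 1600/207 in ≈ 7.729 in
Ia = 0.2S: 0.2·7.729 = 1.546 in (exactly 320/207)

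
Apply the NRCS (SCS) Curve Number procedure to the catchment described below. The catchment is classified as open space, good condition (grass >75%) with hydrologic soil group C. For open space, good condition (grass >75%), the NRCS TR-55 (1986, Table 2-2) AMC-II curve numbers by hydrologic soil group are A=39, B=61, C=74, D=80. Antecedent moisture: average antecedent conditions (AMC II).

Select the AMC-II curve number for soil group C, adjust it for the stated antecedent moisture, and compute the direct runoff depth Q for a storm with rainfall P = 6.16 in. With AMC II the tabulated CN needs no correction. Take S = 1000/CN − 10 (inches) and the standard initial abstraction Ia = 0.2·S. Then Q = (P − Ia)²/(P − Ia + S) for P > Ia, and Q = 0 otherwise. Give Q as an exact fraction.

Q = 12741152/3837825 in ≈ 3.320 in

NRCS table: open space, good condition (grass >75%), soil group C → CN(II) = 74
Average conditions: CN = 74 (no AMC adjustment).
Retention S: 1000/CN − 10 with CN=74.000 → S = 130/37 ≈ 3.514 in
Ia = 0.2S: 0.2·3.514 = 0.703 in (exactly 26/37)
Excess rainfall: 6.160 − 0.703 = 5.457 in; P > Ia so Q > 0
Runoff Q = (P−Ia)²/(P−Ia+S) = (5.457)²/(5.457+3.514) = 12741152/3837825 ≈ 3.320 in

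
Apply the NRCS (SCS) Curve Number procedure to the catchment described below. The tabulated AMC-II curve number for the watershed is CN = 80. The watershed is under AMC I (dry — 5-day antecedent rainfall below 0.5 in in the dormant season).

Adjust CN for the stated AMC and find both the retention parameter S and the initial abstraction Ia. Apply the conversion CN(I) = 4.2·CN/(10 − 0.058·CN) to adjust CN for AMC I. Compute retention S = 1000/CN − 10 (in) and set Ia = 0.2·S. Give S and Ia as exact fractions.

S = 125/21 in ≈ 5.952 in; Ia = 25/21 in ≈ 1.190 in

CN(I) from CN(II)=80: (4.2·80)/(10 − 0.058·80) = 4200/67 ≈ 62.687
Retention S: 1000/CN − 10 with CN=62.687 → S = 125/21 ≈ 5.952 in
Ia = 0.2S: 0.2·5.952 = 1.190 in (exactly 25/21)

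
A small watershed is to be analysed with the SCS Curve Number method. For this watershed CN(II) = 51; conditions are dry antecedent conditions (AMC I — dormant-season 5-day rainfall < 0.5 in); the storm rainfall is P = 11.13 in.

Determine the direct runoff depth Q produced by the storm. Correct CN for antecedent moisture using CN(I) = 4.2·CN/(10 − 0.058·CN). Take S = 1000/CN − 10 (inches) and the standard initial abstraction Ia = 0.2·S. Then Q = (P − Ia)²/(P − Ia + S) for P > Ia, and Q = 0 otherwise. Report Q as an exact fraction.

Q = 1436840503/984203100 in ≈ 1.460 in

Dry (AMC I): CN(I) = 4.2·51/(10 − 0.058·51) = (1071/5)/(3521/500) = 15300/503 ≈ 30.417
Max retention: S = 1000/(15300/503) − 10 = 3500/153 in (≈ 22.876 in)
Initial abstraction Ia = S/5 = (3500/153)/5 = 700/153 ≈ 4.575 in
Excess rainfall: 11.130 − 4.575 = 6.555 in; P > Ia so Q > 0
Q: (100289/15300)² ÷ (450289/15300) = 1436840503/984203100 in (≈ 1.460 in)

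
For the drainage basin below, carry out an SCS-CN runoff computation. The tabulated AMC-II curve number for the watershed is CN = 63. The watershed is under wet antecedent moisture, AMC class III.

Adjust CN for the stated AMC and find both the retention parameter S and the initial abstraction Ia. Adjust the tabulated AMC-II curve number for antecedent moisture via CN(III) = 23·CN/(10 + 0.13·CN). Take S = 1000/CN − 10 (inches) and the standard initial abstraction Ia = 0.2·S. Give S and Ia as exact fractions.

Wet (AMC III): CN(III) = 23·63/(10 + 0.13·63) = 1449/(1819/100) = 144900/1819 ≈ 79.659
Max retention: S = 1000/(144900/1819) − 10 = 3700/1449 in (≈ 2.553 in)
Ia = 0.2·(3700/1449) = 740/1449 in ≈ 0.511 in

S = 3700/1449 in ≈ 2.553 in; Ia = 740/1449 in ≈ 0.511 in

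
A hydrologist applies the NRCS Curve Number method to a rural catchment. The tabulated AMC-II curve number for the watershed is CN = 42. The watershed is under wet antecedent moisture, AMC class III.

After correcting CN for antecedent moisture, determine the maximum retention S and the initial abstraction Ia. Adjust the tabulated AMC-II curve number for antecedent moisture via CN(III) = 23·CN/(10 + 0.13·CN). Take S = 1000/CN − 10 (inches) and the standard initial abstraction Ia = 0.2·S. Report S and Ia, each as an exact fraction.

Wet (AMC III): CN(III) = 23·42/(10 + 0.13·42) = 966/(773/50) = 48300/773 ≈ 62.484
Max retention: S = 1000/(48300/773) − 10 = 2900/483 in (≈ 6.004 in)
Ia = 0.2S: 0.2·6.004 = 1.201 in (exactly 580/483)

S = 2900/483 in ≈ 6.004 in; Ia = 580/483 in ≈ 1.201 in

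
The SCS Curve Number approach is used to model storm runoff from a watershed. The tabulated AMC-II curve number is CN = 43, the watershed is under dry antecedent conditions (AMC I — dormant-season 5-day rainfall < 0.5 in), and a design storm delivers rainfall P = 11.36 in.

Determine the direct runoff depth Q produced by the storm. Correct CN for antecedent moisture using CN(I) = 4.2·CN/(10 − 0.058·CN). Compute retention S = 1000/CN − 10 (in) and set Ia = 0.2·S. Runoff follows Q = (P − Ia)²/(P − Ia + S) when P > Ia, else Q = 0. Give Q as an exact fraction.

Dry (AMC I): CN(I) = 4.2·43/(10 − 0.058·43) = (903/5)/(3753/500) = 30100/1251 ≈ 24.061
Retention S: 1000/CN − 10 with CN=24.061 → S = 9500/301 ≈ 31.561 in
Initial abstraction Ia = S/5 = (9500/301)/5 = 1900/301 ≈ 6.312 in
Excess rainfall: 11.360 − 6.312 = 5.048 in; P > Ia so Q > 0
Q = (37984/7525)²/((37984/7525) + 9500/301) = (1442784256/56625625)/(275484/7525) = 360696064/518254275 in ≈ 0.696 in

Q = 360696064/518254275 in ≈ 0.696 in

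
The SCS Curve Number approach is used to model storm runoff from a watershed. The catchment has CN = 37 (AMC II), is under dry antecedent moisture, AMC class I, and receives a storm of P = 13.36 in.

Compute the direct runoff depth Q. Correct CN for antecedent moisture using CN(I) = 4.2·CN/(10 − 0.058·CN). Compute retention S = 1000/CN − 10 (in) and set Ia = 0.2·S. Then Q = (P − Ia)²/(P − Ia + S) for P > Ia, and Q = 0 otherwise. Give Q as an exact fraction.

Q = 11800082/19590575 in ≈ 0.602 in

CN(I) from CN(II)=37: (4.2·37)/(10 − 0.058·37) = 3700/187 ≈ 19.786
Max retention: S = 1000/(3700/187) − 10 = 1500/37 in (≈ 40.541 in)
Initial abstraction Ia = S/5 = (1500/37)/5 = 300/37 ≈ 8.108 in
Since P=13.360 > Ia=8.108: effective rainfall P−Ia = 4858/925 in
Runoff Q = (P−Ia)²/(P−Ia+S) = (5.252)²/(5.252+40.541) = 11800082/19590575 ≈ 0.602 in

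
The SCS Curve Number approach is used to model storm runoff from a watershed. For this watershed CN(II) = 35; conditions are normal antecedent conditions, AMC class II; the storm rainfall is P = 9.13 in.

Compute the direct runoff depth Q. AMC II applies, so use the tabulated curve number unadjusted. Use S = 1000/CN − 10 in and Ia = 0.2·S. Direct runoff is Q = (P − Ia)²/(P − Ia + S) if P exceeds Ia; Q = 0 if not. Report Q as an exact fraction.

Q = 14371681/11753700 in ≈ 1.223 in

CN(II) = 35; AMC II needs no correction.
Retention S: 1000/CN − 10 with CN=35.000 → S = 130/7 ≈ 18.571 in
Initial abstraction Ia = S/5 = (130/7)/5 = 26/7 ≈ 3.714 in
P − Ia = 9.130 − 3.714 = 3791/700 ≈ 5.416 in (> 0, runoff occurs)
Runoff Q = (P−Ia)²/(P−Ia+S) = (5.416)²/(5.416+18.571) = 14371681/11753700 ≈ 1.223 in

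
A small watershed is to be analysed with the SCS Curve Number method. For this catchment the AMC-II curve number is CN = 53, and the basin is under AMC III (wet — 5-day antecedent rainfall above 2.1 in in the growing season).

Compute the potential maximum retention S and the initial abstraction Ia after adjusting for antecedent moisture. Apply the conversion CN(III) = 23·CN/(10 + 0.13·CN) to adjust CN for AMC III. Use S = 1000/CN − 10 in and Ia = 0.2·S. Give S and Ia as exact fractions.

S = 4700/1219 in ≈ 3.856 in; Ia = 940/1219 in ≈ 0.771 in

Adjust CN=53 to AMC III: 23·53/(10 + 0.13·53) → 1219 ÷ (1689/100) = 121900/1689 ≈ 72.173
Retention S: 1000/CN − 10 with CN=72.173 → S = 4700/1219 ≈ 3.856 in
Ia = 0.2·(4700/1219) = 940/1219 in ≈ 0.771 in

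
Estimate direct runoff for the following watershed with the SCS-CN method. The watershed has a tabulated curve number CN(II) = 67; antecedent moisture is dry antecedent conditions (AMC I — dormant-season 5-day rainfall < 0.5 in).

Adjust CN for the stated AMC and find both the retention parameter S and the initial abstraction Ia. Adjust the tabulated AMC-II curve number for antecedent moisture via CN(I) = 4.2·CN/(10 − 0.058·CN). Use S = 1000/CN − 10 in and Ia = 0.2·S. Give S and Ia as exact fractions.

S = 5500/469 in ≈ 11.727 in; Ia = 1100/469 in ≈ 2.345 in

CN(I) from CN(II)=67: (4.2·67)/(10 − 0.058·67) = 46900/1019 ≈ 46.026
Max retention: S = 1000/(46900/1019) − 10 = 5500/469 in (≈ 11.727 in)
Ia = 0.2S: 0.2·11.727 = 2.345 in (exactly 1100/469)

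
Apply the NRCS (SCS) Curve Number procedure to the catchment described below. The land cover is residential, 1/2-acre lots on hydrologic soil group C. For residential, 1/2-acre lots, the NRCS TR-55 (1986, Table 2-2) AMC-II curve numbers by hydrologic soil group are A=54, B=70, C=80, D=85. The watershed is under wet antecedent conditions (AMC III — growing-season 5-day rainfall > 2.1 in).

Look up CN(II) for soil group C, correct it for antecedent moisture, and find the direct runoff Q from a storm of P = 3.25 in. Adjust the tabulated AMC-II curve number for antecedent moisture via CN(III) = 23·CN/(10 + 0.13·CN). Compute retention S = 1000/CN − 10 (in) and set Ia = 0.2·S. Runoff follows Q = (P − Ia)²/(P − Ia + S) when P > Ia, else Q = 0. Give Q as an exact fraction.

NRCS table: residential, 1/2-acre lots, soil group C → CN(II) = 80
Wet (AMC III): CN(III) = 23·80/(10 + 0.13·80) = 1840/(102/5) = 4600/51 ≈ 90.196
Max retention: S = 1000/(4600/51) − 10 = 25/23 in (≈ 1.087 in)
Initial abstraction Ia = S/5 = (25/23)/5 = 5/23 ≈ 0.217 in
Since P=3.250 > Ia=0.217: effective rainfall P−Ia = 279/92 in
Runoff Q = (P−Ia)²/(P−Ia+S) = (3.033)²/(3.033+1.087) = 77841/34868 ≈ 2.232 in

Q = 77841/34868 in ≈ 2.232 in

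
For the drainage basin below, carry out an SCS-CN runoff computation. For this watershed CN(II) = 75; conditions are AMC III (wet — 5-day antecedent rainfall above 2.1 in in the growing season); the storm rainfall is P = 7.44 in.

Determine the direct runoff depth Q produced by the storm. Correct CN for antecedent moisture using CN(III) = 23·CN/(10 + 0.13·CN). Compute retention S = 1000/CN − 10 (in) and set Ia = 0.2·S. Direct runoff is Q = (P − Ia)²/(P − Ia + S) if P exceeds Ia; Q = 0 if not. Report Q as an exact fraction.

Wet (AMC III): CN(III) = 23·75/(10 + 0.13·75) = 1725/(79/4) = 6900/79 ≈ 87.342
S = 1000/(6900/79) − 10 = 100/69 in ≈ 1.449 in
Initial abstraction Ia = S/5 = (100/69)/5 = 20/69 ≈ 0.290 in
Excess rainfall: 7.440 − 0.290 = 7.150 in; P > Ia so Q > 0
Q = (12334/1725)²/((12334/1725) + 100/69) = (152127556/2975625)/(14834/1725) = 76063778/12794325 in ≈ 5.945 in

Q = 76063778/12794325 in ≈ 5.945 in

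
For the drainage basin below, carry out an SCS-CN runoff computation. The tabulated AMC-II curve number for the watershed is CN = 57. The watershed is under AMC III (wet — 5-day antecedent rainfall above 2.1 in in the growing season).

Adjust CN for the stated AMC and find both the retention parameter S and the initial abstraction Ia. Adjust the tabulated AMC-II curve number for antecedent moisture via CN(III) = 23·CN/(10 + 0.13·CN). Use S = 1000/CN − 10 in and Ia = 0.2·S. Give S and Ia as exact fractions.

S = 4300/1311 in ≈ 3.280 in; Ia = 860/1311 in ≈ 0.656 in

Wet (AMC III): CN(III) = 23·57/(10 + 0.13·57) = 1311/(1741/100) = 131100/1741 ≈ 75.302
S = 1000/(131100/1741) − 10 = 4300/1311 in ≈ 3.280 in
Initial abstraction Ia = S/5 = (4300/1311)/5 = 860/1311 ≈ 0.656 in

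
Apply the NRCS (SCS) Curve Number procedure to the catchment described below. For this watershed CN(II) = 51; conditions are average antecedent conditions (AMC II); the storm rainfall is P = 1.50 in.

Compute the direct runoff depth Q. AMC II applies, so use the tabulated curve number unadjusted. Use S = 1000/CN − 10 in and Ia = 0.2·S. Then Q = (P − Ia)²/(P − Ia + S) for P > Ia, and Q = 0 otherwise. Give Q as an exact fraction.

Q = 0 in ≈ 0.000 in

CN(II) = 51; AMC II needs no correction.
Max retention: S = 1000/51 − 10 = 490/51 in (≈ 9.608 in)
Ia = 0.2·(490/51) = 98/51 in ≈ 1.922 in
P = 1.500 ≤ Ia = 1.922 in: entire storm abstracted, Q = 0.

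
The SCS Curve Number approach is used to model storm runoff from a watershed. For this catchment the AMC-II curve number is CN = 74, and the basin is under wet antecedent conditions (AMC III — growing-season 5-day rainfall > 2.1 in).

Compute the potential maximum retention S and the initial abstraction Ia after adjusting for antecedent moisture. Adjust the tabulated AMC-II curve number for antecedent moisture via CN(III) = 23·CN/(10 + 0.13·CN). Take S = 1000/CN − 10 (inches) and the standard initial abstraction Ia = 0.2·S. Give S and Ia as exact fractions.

S = 1300/851 in ≈ 1.528 in; Ia = 260/851 in ≈ 0.306 in

Adjust CN=74 to AMC III: 23·74/(10 + 0.13·74) → 1702 ÷ (981/50) = 85100/981 ≈ 86.748
Max retention: S = 1000/(85100/981) − 10 = 1300/851 in (≈ 1.528 in)
Ia = 0.2S: 0.2·1.528 = 0.306 in (exactly 260/851)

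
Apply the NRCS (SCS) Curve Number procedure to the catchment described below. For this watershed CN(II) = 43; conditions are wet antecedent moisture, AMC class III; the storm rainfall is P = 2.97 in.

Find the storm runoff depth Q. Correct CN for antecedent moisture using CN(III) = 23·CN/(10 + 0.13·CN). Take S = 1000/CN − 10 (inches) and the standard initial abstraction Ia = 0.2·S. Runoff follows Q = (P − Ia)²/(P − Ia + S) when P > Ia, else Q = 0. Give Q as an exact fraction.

Q = 10767983763/24716197900 in ≈ 0.436 in

Wet (AMC III): CN(III) = 23·43/(10 + 0.13·43) = 989/(1559/100) = 98900/1559 ≈ 63.438
S = 1000/(98900/1559) − 10 = 5700/989 in ≈ 5.763 in
Ia = 0.2·(5700/989) = 1140/989 in ≈ 1.153 in
Excess rainfall: 2.970 − 1.153 = 1.817 in; P > Ia so Q > 0
Q = (179733/98900)²/((179733/98900) + 5700/989) = (32303951289/9781210000)/(749733/98900) = 10767983763/24716197900 in ≈ 0.436 in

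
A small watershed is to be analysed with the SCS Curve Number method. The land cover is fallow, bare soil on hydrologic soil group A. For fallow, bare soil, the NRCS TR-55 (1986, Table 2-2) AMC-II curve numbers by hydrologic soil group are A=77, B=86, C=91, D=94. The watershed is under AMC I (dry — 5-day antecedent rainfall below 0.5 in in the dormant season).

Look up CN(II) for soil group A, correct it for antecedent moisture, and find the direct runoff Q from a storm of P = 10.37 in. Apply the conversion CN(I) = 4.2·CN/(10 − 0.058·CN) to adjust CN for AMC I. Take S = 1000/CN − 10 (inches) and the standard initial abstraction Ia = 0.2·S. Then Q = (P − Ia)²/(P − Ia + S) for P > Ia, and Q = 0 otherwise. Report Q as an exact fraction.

NRCS table: fallow, bare soil, soil group A → CN(II) = 77
Dry (AMC I): CN(I) = 4.2·77/(10 − 0.058·77) = (1617/5)/(2767/500) = 161700/2767 ≈ 58.439
Max retention: S = 1000/(161700/2767) − 10 = 11500/1617 in (≈ 7.112 in)
Initial abstraction Ia = S/5 = (11500/1617)/5 = 2300/1617 ≈ 1.422 in
Since P=10.370 > Ia=1.422: effective rainfall P−Ia = 1446829/161700 in
Q = (1446829/161700)²/((1446829/161700) + 11500/1617) = (2093314155241/26146890000)/(2596829/161700) = 2093314155241/419907249300 in ≈ 4.985 in

Q = 2093314155241/419907249300 in ≈ 4.985 in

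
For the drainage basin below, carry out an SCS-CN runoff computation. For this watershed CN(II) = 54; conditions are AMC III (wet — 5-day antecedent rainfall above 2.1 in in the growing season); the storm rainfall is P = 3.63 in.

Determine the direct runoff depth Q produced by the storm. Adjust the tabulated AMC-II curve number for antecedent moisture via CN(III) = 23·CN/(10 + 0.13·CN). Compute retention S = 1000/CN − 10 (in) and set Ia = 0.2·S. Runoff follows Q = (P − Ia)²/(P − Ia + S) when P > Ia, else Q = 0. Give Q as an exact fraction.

Q = 60855601/48062700 in ≈ 1.266 in

Adjust CN=54 to AMC III: 23·54/(10 + 0.13·54) → 1242 ÷ (851/50) = 2700/37 ≈ 72.973
S = 1000/(2700/37) − 10 = 100/27 in ≈ 3.704 in
Ia = 0.2·(100/27) = 20/27 in ≈ 0.741 in
P − Ia = 3.630 − 0.741 = 7801/2700 ≈ 2.889 in (> 0, runoff occurs)
Q: (7801/2700)² ÷ (17801/2700) = 60855601/48062700 in (≈ 1.266 in)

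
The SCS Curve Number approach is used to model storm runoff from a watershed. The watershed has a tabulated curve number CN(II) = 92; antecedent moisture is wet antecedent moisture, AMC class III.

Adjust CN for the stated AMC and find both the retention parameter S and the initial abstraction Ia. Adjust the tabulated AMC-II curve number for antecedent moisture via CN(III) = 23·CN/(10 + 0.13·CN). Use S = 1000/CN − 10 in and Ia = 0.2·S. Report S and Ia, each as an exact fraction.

CN(III) from CN(II)=92: (23·92)/(10 + 0.13·92) = 52900/549 ≈ 96.357
Retention S: 1000/CN − 10 with CN=96.357 → S = 200/529 ≈ 0.378 in
Ia = 0.2S: 0.2·0.378 = 0.076 in (exactly 40/529)

S = 200/529 in ≈ 0.378 in; Ia = 40/529 in ≈ 0.076 in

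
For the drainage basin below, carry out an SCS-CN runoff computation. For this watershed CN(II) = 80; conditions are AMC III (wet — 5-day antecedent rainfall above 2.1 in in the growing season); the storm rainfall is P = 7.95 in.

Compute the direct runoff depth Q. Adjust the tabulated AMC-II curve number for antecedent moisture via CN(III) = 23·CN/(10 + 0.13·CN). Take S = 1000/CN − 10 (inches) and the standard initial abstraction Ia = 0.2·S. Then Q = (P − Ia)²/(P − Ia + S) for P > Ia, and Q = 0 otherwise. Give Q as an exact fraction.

Q = 12652249/1866220 in ≈ 6.780 in

Adjust CN=80 to AMC III: 23·80/(10 + 0.13·80) → 1840 ÷ (102/5) = 4600/51 ≈ 90.196
Max retention: S = 1000/(4600/51) − 10 = 25/23 in (≈ 1.087 in)
Ia = 0.2S: 0.2·1.087 = 0.217 in (exactly 5/23)
Excess rainfall: 7.950 − 0.217 = 7.733 in; P > Ia so Q > 0
Q: (3557/460)² ÷ (4057/460) = 12652249/1866220 in (≈ 6.780 in)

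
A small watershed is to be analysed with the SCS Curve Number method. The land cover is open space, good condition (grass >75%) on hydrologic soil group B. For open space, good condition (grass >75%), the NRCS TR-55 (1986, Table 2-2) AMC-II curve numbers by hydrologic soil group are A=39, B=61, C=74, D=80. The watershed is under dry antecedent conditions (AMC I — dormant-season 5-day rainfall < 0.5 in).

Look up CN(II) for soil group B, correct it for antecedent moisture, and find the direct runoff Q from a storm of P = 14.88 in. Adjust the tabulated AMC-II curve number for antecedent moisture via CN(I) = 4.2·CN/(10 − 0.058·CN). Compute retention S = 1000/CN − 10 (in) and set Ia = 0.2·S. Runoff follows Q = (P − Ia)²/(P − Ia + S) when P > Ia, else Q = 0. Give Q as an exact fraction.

NRCS table: open space, good condition (grass >75%), soil group B → CN(II) = 61
CN(I) from CN(II)=61: (4.2·61)/(10 − 0.058·61) = 42700/1077 ≈ 39.647
S = 1000/(42700/1077) − 10 = 6500/427 in ≈ 15.222 in
Ia = 0.2S: 0.2·15.222 = 3.044 in (exactly 1300/427)
Since P=14.880 > Ia=3.044: effective rainfall P−Ia = 126344/10675 in
Q: (126344/10675)² ÷ (288844/10675) = 3990701584/770852425 in (≈ 5.177 in)

Q = 3990701584/770852425 in ≈ 5.177 in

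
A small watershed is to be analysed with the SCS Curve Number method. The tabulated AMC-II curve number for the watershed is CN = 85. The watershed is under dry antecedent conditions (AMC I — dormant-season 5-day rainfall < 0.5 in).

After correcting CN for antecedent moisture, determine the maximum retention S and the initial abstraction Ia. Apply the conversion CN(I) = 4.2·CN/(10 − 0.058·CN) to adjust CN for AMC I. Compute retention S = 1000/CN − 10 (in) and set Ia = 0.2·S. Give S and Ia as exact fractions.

Dry (AMC I): CN(I) = 4.2·85/(10 − 0.058·85) = 357/(507/100) = 11900/169 ≈ 70.414
Max retention: S = 1000/(11900/169) − 10 = 500/119 in (≈ 4.202 in)
Ia = 0.2·(500/119) = 100/119 in ≈ 0.840 in

S = 500/119 in ≈ 4.202 in; Ia = 100/119 in ≈ 0.840 in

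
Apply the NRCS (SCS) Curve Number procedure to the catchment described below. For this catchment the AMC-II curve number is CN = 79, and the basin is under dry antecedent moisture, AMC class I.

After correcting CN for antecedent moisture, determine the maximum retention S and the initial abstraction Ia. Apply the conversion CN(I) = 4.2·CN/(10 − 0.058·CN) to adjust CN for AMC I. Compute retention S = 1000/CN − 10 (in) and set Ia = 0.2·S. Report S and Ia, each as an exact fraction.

CN(I) from CN(II)=79: (4.2·79)/(10 − 0.058·79) = 7900/129 ≈ 61.240
Max retention: S = 1000/(7900/129) − 10 = 500/79 in (≈ 6.329 in)
Ia = 0.2S: 0.2·6.329 = 1.266 in (exactly 100/79)

S = 500/79 in ≈ 6.329 in; Ia = 100/79 in ≈ 1.266 in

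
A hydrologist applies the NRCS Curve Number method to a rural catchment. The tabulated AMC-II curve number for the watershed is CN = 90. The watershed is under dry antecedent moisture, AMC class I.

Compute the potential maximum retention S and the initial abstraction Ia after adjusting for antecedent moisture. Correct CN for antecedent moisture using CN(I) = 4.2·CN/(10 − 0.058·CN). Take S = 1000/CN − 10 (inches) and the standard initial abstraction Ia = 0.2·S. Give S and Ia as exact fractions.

Adjust CN=90 to AMC I: 4.2·90/(10 − 0.058·90) → 378 ÷ (239/50) = 18900/239 ≈ 79.079
Retention S: 1000/CN − 10 with CN=79.079 → S = 500/189 ≈ 2.646 in
Ia = 0.2S: 0.2·2.646 = 0.529 in (exactly 100/189)

S = 500/189 in ≈ 2.646 in; Ia = 100/189 in ≈ 0.529 in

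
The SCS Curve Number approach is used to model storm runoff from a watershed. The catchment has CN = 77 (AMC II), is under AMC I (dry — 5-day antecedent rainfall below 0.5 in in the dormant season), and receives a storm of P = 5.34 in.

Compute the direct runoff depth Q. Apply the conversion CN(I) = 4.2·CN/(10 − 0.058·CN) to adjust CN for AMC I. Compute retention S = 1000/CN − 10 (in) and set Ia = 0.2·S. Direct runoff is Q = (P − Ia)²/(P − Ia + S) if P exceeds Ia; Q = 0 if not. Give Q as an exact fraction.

Adjust CN=77 to AMC I: 4.2·77/(10 − 0.058·77) → (1617/5) ÷ (2767/500) = 161700/2767 ≈ 58.439
Max retention: S = 1000/(161700/2767) − 10 = 11500/1617 in (≈ 7.112 in)
Ia = 0.2S: 0.2·7.112 = 1.422 in (exactly 2300/1617)
P − Ia = 5.340 − 1.422 = 316739/80850 ≈ 3.918 in (> 0, runoff occurs)
Q: (316739/80850)² ÷ (891739/80850) = 100323594121/72097098150 in (≈ 1.392 in)

Q = 100323594121/72097098150 in ≈ 1.392 in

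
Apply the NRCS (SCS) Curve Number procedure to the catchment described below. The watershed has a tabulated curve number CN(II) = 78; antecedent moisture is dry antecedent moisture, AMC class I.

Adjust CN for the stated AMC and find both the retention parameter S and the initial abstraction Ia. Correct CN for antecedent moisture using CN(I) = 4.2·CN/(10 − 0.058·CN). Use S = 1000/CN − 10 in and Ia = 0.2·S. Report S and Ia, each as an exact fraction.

S = 5500/819 in ≈ 6.716 in; Ia = 1100/819 in ≈ 1.343 in

Dry (AMC I): CN(I) = 4.2·78/(10 − 0.058·78) = (1638/5)/(1369/250) = 81900/1369 ≈ 59.825
Max retention: S = 1000/(81900/1369) − 10 = 5500/819 in (≈ 6.716 in)
Ia = 0.2·(5500/819) = 1100/819 in ≈ 1.343 in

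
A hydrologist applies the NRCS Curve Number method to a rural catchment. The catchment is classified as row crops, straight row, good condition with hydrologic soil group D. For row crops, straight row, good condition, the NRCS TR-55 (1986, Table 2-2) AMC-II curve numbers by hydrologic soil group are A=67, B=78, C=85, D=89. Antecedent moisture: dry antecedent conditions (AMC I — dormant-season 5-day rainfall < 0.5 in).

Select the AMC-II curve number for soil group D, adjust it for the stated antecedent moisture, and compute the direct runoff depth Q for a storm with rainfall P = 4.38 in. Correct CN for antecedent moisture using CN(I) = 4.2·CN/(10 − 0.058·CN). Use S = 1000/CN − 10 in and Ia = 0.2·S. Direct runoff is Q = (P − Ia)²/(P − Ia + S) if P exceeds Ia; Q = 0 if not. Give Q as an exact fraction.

NRCS table: row crops, straight row, good condition, soil group D → CN(II) = 89
Adjust CN=89 to AMC I: 4.2·89/(10 − 0.058·89) → (1869/5) ÷ (2419/500) = 186900/2419 ≈ 77.263
Max retention: S = 1000/(186900/2419) − 10 = 5500/1869 in (≈ 2.943 in)
Ia = 0.2·(5500/1869) = 1100/1869 in ≈ 0.589 in
Since P=4.380 > Ia=0.589: effective rainfall P−Ia = 354311/93450 in
Runoff Q = (P−Ia)²/(P−Ia+S) = (3.791)²/(3.791+2.943) = 125536284721/58809112950 ≈ 2.135 in

Q = 125536284721/58809112950 in ≈ 2.135 in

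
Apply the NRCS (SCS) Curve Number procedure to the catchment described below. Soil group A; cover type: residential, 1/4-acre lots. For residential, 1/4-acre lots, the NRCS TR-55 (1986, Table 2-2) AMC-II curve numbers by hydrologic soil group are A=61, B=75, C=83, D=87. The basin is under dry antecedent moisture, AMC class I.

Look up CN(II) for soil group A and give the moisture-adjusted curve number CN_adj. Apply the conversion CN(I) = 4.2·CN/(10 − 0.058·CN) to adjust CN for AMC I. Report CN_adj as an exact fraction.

NRCS table: residential, 1/4-acre lots, soil group A → CN(II) = 61
Dry (AMC I): CN(I) = 4.2·61/(10 − 0.058·61) = (1281/5)/(3231/500) = 42700/1077 ≈ 39.647

CN_adj = 42700/1077 ≈ 39.647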